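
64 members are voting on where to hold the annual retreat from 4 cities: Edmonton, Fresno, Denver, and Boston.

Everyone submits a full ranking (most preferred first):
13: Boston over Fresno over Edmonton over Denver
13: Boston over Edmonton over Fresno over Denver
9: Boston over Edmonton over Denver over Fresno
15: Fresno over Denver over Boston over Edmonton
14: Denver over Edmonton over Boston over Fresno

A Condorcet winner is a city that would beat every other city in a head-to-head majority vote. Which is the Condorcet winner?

Boston vs Edmonton: 50–14
Boston vs Fresno: 49–15
Boston vs Denver: 35–29
Boston beats every other city.

Boston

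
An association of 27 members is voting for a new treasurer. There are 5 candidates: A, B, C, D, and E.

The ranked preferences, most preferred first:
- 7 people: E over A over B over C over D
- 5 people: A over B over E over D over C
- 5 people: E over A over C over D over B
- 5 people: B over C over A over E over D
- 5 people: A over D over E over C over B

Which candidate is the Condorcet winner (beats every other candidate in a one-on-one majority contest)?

A vs B: 22–5
A vs C: 22–5
A vs D: 27–0
A vs E: 15–12
A beats every other candidate.

A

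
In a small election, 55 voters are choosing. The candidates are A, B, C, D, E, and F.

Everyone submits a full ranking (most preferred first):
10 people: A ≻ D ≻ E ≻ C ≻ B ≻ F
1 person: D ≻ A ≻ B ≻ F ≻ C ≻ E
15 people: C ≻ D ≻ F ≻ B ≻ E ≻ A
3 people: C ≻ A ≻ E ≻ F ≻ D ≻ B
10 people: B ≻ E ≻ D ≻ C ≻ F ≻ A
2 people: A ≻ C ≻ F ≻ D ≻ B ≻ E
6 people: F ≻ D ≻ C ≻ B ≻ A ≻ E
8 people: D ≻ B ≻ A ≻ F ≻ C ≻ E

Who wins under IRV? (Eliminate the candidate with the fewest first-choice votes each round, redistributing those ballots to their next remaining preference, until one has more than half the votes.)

D

Round 1: A 12, B 10, C 18, D 9, E 0, F 6. E eliminated.
Round 2: A 12, B 10, C 18, D 9, F 6. F eliminated.
Round 3: A 12, B 10, C 18, D 15. B eliminated.
Round 4: A 12, C 18, D 25. A eliminated.
Round 5: C 20, D 35. D has a majority (≥28).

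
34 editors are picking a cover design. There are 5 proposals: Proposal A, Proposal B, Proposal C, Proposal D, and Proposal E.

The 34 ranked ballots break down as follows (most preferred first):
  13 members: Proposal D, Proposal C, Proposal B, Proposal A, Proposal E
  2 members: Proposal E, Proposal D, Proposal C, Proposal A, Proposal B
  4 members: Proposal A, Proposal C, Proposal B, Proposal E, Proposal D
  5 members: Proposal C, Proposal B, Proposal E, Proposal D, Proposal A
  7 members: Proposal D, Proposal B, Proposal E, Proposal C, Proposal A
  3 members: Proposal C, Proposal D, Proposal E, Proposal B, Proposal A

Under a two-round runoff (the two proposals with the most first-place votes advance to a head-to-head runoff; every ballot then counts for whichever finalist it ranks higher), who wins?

Round 1 first-place votes: Proposal A 4, Proposal B 0, Proposal C 8, Proposal D 20, Proposal E 2. Proposal D and Proposal C advance.
Runoff: Proposal D is ranked above Proposal C on 22 ballots, Proposal C above Proposal D on 12.

Proposal D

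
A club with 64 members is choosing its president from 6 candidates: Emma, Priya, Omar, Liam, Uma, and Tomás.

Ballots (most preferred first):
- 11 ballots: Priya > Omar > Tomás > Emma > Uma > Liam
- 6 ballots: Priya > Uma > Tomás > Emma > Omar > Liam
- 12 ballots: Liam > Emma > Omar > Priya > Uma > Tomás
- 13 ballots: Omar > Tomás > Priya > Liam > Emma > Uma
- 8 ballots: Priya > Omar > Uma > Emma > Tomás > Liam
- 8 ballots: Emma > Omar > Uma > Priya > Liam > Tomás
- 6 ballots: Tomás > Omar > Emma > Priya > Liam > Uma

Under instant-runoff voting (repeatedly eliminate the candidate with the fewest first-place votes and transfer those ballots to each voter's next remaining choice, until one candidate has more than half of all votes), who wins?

Omar

Round 1: Emma 8, Priya 25, Omar 13, Liam 12, Uma 0, Tomás 6. Uma eliminated.
Round 2: Emma 8, Priya 25, Omar 13, Liam 12, Tomás 6. Tomás eliminated.
Round 3: Emma 8, Priya 25, Omar 19, Liam 12. Emma eliminated.
Round 4: Priya 25, Omar 27, Liam 12. Liam eliminated.
Round 5: Priya 25, Omar 39. Omar has a majority (≥33).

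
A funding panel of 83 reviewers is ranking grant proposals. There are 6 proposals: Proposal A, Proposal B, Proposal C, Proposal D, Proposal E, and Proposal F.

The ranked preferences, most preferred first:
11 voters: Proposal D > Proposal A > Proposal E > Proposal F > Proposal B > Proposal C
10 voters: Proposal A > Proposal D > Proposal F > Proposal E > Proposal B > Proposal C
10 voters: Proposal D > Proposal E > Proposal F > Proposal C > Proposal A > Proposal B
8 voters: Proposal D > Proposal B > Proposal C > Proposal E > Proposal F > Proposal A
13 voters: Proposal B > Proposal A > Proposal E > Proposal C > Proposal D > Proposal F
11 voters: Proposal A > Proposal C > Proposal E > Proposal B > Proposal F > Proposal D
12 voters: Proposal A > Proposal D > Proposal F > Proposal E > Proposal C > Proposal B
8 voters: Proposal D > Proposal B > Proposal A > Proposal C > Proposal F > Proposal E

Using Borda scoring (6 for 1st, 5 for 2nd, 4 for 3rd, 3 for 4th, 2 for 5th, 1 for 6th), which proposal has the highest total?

Proposal A: 11×5 + 10×6 + 10×2 + 8×1 + 13×5 + 11×6 + 12×6 + 8×4 = 378
Proposal B: 11×2 + 10×2 + 10×1 + 8×5 + 13×6 + 11×3 + 12×1 + 8×5 = 255
Proposal C: 11×1 + 10×1 + 10×3 + 8×4 + 13×3 + 11×5 + 12×2 + 8×3 = 225
Proposal D: 11×6 + 10×5 + 10×6 + 8×6 + 13×2 + 11×1 + 12×5 + 8×6 = 369
Proposal E: 11×4 + 10×3 + 10×5 + 8×3 + 13×4 + 11×4 + 12×3 + 8×1 = 288
Proposal F: 11×3 + 10×4 + 10×4 + 8×2 + 13×1 + 11×2 + 12×4 + 8×2 = 228

Proposal A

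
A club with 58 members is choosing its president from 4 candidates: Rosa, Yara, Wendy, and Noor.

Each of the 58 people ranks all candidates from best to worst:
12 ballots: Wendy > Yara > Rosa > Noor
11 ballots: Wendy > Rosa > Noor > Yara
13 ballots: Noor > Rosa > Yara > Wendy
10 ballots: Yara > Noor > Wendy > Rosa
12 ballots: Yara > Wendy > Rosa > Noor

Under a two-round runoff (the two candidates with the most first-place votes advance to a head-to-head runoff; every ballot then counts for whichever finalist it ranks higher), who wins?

Round 1 first-place votes: Rosa 0, Yara 22, Wendy 23, Noor 13. Wendy and Yara advance.
Runoff: Wendy is ranked above Yara on 23 ballots, Yara above Wendy on 35.

Yara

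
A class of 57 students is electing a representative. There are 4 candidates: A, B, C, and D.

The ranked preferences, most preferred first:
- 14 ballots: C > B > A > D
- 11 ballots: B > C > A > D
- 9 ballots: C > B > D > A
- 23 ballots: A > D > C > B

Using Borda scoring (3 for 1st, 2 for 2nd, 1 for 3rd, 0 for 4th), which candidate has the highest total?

C

A: 14×1 + 11×1 + 9×0 + 23×3 = 94
B: 14×2 + 11×3 + 9×2 + 23×0 = 79
C: 14×3 + 11×2 + 9×3 + 23×1 = 114
D: 14×0 + 11×0 + 9×1 + 23×2 = 55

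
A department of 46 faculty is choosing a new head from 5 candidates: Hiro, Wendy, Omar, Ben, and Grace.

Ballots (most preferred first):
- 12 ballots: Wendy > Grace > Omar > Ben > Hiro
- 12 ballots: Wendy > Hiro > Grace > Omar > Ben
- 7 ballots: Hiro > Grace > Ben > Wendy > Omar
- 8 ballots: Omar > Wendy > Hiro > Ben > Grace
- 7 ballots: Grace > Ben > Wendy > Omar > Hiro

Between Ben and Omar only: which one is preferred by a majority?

Omar

Ben is ranked above Omar on 14 ballots; Omar above Ben on 32.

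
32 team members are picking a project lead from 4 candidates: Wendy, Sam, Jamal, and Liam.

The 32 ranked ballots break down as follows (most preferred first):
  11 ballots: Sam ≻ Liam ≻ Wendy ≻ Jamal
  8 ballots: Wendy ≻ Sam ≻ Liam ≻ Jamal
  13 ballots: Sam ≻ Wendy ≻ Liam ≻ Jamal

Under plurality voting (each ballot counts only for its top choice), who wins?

First-place votes: Wendy 8, Sam 24, Jamal 0, Liam 0.

Sam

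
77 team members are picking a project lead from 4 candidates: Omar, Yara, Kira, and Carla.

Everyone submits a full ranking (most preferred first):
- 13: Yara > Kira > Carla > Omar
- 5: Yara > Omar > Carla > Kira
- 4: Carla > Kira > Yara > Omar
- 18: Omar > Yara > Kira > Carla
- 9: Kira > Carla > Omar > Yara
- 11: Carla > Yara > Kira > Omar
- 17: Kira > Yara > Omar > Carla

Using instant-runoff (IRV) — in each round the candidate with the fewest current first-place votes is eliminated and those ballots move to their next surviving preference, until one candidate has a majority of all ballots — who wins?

Round 1: Omar 18, Yara 18, Kira 26, Carla 15. Carla eliminated.
Round 2: Omar 18, Yara 29, Kira 30. Omar eliminated.
Round 3: Yara 47, Kira 30. Yara has a majority (≥39).

Yara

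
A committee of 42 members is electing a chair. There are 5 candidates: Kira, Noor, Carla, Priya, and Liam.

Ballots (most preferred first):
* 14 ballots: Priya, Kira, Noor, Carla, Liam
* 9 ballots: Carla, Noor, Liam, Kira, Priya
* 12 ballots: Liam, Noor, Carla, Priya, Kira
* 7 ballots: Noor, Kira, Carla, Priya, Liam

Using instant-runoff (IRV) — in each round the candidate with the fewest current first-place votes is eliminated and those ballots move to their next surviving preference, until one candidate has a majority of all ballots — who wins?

Round 1: Kira 0, Noor 7, Carla 9, Priya 14, Liam 12. Kira eliminated.
Round 2: Noor 7, Carla 9, Priya 14, Liam 12. Noor eliminated.
Round 3: Carla 16, Priya 14, Liam 12. Liam eliminated.
Round 4: Carla 28, Priya 14. Carla has a majority (≥22).

Carla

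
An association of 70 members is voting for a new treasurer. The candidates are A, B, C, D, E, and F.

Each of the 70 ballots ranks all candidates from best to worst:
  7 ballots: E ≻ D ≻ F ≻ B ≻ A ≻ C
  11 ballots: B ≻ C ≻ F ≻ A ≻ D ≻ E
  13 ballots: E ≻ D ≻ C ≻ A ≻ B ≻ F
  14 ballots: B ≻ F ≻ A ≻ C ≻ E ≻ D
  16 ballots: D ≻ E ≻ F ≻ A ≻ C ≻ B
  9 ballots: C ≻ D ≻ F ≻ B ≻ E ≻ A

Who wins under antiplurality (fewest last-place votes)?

Last-place votes: A 9, B 16, C 7, D 14, E 11, F 13.

C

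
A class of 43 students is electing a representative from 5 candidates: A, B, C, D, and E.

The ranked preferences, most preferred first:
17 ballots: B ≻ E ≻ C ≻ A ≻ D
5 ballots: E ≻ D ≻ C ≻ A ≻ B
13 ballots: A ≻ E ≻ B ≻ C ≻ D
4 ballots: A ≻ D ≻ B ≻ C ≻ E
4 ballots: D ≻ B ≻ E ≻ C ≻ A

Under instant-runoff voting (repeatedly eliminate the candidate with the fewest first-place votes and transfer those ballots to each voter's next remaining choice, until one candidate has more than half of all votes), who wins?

A

Round 1: A 17, B 17, C 0, D 4, E 5. C eliminated.
Round 2: A 17, B 17, D 4, E 5. D eliminated.
Round 3: A 17, B 21, E 5. E eliminated.
Round 4: A 22, B 21. A has a majority (≥22).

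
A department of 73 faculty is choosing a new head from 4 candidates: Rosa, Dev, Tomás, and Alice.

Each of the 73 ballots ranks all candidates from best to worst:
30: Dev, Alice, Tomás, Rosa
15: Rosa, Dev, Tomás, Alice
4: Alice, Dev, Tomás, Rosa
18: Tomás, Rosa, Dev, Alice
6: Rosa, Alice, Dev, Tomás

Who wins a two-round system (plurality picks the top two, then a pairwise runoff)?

Round 1 first-place votes: Rosa 21, Dev 30, Tomás 18, Alice 4. Dev and Rosa advance.
Runoff: Dev is ranked above Rosa on 34 ballots, Rosa above Dev on 39.

Rosa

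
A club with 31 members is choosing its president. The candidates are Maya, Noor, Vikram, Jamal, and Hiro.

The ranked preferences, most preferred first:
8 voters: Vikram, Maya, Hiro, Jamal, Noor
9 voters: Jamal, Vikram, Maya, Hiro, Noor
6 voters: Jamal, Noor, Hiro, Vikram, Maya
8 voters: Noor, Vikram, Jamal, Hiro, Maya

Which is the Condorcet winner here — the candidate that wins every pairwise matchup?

Vikram vs Maya: 31–0
Vikram vs Noor: 17–14
Vikram vs Jamal: 16–15
Vikram vs Hiro: 25–6
Vikram beats every other candidate.

Vikram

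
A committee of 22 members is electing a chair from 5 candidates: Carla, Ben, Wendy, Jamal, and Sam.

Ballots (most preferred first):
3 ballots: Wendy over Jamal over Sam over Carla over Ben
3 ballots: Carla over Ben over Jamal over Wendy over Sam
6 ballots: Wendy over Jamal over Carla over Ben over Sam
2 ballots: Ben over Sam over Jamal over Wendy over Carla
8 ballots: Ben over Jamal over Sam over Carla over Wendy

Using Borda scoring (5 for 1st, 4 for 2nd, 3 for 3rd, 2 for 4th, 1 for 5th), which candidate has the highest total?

Carla: 3×2 + 3×5 + 6×3 + 2×1 + 8×2 = 57
Ben: 3×1 + 3×4 + 6×2 + 2×5 + 8×5 = 77
Wendy: 3×5 + 3×2 + 6×5 + 2×2 + 8×1 = 63
Jamal: 3×4 + 3×3 + 6×4 + 2×3 + 8×4 = 83
Sam: 3×3 + 3×1 + 6×1 + 2×4 + 8×3 = 50

Jamal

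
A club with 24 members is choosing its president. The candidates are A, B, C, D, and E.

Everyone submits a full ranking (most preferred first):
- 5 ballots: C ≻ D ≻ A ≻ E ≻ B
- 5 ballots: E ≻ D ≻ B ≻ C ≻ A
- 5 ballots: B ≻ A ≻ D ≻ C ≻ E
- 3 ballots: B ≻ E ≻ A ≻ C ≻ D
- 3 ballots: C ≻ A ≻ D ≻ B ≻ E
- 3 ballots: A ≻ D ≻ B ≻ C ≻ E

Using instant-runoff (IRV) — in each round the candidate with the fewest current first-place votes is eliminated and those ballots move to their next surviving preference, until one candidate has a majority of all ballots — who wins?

B

Round 1: A 3, B 8, C 8, D 0, E 5. D eliminated.
Round 2: A 3, B 8, C 8, E 5. A eliminated.
Round 3: B 11, C 8, E 5. E eliminated.
Round 4: B 16, C 8. B has a majority (≥13).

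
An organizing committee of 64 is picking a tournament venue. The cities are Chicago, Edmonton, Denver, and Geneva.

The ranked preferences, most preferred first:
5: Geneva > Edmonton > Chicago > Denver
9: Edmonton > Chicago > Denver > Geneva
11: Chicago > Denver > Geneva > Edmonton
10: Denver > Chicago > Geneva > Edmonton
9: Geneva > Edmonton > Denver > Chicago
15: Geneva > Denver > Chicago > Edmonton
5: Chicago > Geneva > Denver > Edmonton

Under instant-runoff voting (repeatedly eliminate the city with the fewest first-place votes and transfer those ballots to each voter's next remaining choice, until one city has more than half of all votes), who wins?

Round 1: Chicago 16, Edmonton 9, Denver 10, Geneva 29. Edmonton eliminated.
Round 2: Chicago 25, Denver 10, Geneva 29. Denver eliminated.
Round 3: Chicago 35, Geneva 29. Chicago has a majority (≥33).

Chicago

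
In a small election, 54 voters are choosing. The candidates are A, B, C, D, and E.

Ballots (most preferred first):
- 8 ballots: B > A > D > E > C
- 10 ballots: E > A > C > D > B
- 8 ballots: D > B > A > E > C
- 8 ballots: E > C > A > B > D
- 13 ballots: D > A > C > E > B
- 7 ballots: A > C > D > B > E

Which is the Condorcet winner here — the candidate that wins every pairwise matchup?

A

A vs B: 38–16
A vs C: 46–8
A vs D: 33–21
A vs E: 36–18
A beats every other candidate.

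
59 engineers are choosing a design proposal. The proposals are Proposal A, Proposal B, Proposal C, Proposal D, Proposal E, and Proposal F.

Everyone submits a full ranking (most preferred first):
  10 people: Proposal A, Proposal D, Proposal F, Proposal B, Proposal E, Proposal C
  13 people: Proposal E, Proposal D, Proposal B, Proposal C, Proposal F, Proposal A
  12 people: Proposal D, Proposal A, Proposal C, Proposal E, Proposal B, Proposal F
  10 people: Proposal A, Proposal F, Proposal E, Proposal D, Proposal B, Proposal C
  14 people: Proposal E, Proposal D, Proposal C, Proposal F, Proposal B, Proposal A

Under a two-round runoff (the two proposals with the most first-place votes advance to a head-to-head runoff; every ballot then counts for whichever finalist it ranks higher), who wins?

Round 1 first-place votes: Proposal A 20, Proposal B 0, Proposal C 0, Proposal D 12, Proposal E 27, Proposal F 0. Proposal E and Proposal A advance.
Runoff: Proposal E is ranked above Proposal A on 27 ballots, Proposal A above Proposal E on 32.

Proposal A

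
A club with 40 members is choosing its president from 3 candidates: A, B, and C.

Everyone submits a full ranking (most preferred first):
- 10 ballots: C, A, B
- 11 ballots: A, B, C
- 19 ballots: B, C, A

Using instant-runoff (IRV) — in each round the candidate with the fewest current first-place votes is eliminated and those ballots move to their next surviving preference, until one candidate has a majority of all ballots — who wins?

A

Round 1: A 11, B 19, C 10. C eliminated.
Round 2: A 21, B 19. A has a majority (≥21).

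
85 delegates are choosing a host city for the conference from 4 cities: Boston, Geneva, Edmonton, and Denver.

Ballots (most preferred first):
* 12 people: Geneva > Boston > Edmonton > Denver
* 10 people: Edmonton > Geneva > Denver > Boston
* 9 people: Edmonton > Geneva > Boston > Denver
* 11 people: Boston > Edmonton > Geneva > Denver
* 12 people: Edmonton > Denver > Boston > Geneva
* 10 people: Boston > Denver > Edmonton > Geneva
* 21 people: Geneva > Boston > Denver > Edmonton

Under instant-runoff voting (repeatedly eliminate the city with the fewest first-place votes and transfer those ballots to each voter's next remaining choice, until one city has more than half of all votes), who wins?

Round 1: Boston 21, Geneva 33, Edmonton 31, Denver 0. Denver eliminated.
Round 2: Boston 21, Geneva 33, Edmonton 31. Boston eliminated.
Round 3: Geneva 33, Edmonton 52. Edmonton has a majority (≥43).

Edmonton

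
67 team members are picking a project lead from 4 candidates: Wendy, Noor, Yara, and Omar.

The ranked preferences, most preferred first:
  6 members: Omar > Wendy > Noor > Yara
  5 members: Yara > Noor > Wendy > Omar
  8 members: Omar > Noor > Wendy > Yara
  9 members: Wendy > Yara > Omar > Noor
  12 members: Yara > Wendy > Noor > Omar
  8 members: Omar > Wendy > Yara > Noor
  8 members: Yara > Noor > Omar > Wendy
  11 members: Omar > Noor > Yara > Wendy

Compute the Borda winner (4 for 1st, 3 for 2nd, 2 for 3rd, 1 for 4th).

Wendy: 6×3 + 5×2 + 8×2 + 9×4 + 12×3 + 8×3 + 8×1 + 11×1 = 159
Noor: 6×2 + 5×3 + 8×3 + 9×1 + 12×2 + 8×1 + 8×3 + 11×3 = 149
Yara: 6×1 + 5×4 + 8×1 + 9×3 + 12×4 + 8×2 + 8×4 + 11×2 = 179
Omar: 6×4 + 5×1 + 8×4 + 9×2 + 12×1 + 8×4 + 8×2 + 11×4 = 183

Omar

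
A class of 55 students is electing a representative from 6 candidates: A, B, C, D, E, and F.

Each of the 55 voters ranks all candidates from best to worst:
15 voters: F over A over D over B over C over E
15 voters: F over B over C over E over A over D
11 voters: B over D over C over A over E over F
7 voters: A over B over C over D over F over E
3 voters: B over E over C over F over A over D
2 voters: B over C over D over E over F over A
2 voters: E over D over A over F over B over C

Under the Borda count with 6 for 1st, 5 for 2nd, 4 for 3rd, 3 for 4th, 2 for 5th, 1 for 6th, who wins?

A: 15×5 + 15×2 + 11×3 + 7×6 + 3×2 + 2×1 + 2×4 = 196
B: 15×3 + 15×5 + 11×6 + 7×5 + 3×6 + 2×6 + 2×2 = 255
C: 15×2 + 15×4 + 11×4 + 7×4 + 3×4 + 2×5 + 2×1 = 186
D: 15×4 + 15×1 + 11×5 + 7×3 + 3×1 + 2×4 + 2×5 = 172
E: 15×1 + 15×3 + 11×2 + 7×1 + 3×5 + 2×3 + 2×6 = 122
F: 15×6 + 15×6 + 11×1 + 7×2 + 3×3 + 2×2 + 2×3 = 224

B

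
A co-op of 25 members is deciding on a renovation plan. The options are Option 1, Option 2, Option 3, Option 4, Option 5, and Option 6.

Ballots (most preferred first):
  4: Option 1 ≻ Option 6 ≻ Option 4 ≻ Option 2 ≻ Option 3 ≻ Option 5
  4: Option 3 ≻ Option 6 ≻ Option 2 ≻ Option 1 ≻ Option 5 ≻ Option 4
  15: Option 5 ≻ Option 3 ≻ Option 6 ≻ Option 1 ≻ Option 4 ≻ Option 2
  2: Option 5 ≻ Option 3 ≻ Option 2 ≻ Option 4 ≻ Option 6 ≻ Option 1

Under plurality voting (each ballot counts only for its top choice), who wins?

Option 5

First-place votes: Option 1 4, Option 2 0, Option 3 4, Option 4 0, Option 5 17, Option 6 0.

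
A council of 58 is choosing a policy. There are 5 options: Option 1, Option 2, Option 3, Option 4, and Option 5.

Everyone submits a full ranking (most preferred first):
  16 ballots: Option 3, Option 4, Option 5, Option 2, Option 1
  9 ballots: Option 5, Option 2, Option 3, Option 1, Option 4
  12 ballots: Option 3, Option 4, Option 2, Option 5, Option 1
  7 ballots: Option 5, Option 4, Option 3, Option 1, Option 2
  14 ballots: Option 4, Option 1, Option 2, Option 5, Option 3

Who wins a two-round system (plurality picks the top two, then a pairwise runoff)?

Round 1 first-place votes: Option 1 0, Option 2 0, Option 3 28, Option 4 14, Option 5 16. Option 3 and Option 5 advance.
Runoff: Option 3 is ranked above Option 5 on 28 ballots, Option 5 above Option 3 on 30.

Option 5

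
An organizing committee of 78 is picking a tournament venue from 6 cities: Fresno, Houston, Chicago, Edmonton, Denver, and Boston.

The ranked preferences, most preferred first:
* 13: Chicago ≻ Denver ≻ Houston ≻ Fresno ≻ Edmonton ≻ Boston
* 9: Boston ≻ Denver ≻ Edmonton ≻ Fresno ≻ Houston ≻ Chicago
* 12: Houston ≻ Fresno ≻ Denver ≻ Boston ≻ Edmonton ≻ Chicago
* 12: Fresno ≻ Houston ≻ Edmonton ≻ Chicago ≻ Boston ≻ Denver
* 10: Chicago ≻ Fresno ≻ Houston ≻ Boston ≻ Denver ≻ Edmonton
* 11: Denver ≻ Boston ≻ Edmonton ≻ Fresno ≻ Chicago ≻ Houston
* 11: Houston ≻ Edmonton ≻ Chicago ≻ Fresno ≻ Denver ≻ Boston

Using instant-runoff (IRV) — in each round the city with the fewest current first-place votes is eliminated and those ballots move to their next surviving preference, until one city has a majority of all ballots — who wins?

Houston

Round 1: Fresno 12, Houston 23, Chicago 23, Edmonton 0, Denver 11, Boston 9. Edmonton eliminated.
Round 2: Fresno 12, Houston 23, Chicago 23, Denver 11, Boston 9. Boston eliminated.
Round 3: Fresno 12, Houston 23, Chicago 23, Denver 20. Fresno eliminated.
Round 4: Houston 35, Chicago 23, Denver 20. Denver eliminated.
Round 5: Houston 44, Chicago 34. Houston has a majority (≥40).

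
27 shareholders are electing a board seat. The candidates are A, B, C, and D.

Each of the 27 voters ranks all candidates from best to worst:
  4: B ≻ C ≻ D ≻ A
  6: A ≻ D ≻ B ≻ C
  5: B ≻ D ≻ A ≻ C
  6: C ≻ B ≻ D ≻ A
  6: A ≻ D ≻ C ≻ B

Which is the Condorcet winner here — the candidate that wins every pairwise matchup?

B vs A: 15–12
B vs C: 15–12
B vs D: 15–12
B beats every other candidate.

B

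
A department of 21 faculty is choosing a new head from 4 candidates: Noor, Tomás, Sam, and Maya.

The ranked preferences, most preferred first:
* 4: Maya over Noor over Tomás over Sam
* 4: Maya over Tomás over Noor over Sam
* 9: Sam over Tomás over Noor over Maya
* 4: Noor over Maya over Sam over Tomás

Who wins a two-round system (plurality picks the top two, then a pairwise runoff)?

Round 1 first-place votes: Noor 4, Tomás 0, Sam 9, Maya 8. Sam and Maya advance.
Runoff: Sam is ranked above Maya on 9 ballots, Maya above Sam on 12.

Maya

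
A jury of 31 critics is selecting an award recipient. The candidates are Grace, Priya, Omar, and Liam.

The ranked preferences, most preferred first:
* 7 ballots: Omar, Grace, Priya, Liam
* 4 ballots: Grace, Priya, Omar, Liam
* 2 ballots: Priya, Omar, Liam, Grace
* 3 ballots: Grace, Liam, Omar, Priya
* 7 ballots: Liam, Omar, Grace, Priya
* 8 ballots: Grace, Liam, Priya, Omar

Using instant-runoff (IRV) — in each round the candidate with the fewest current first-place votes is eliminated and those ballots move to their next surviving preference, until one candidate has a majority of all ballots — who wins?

Omar

Round 1: Grace 15, Priya 2, Omar 7, Liam 7. Priya eliminated.
Round 2: Grace 15, Omar 9, Liam 7. Liam eliminated.
Round 3: Grace 15, Omar 16. Omar has a majority (≥16).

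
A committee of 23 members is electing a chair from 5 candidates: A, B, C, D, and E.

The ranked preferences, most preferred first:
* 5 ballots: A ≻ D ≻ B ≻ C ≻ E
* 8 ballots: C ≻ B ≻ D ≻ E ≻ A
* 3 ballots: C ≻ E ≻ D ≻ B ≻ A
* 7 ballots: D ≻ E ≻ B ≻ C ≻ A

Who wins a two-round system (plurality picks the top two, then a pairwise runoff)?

D

Round 1 first-place votes: A 5, B 0, C 11, D 7, E 0. C and D advance.
Runoff: C is ranked above D on 11 ballots, D above C on 12.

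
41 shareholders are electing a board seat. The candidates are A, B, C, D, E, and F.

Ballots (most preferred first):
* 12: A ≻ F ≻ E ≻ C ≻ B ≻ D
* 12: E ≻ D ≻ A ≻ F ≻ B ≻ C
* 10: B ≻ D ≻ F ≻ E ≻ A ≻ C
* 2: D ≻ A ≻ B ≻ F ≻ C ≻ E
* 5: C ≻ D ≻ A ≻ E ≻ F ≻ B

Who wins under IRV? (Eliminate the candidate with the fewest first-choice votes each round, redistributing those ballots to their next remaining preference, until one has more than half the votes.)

Round 1: A 12, B 10, C 5, D 2, E 12, F 0. F eliminated.
Round 2: A 12, B 10, C 5, D 2, E 12. D eliminated.
Round 3: A 14, B 10, C 5, E 12. C eliminated.
Round 4: A 19, B 10, E 12. B eliminated.
Round 5: A 19, E 22. E has a majority (≥21).

E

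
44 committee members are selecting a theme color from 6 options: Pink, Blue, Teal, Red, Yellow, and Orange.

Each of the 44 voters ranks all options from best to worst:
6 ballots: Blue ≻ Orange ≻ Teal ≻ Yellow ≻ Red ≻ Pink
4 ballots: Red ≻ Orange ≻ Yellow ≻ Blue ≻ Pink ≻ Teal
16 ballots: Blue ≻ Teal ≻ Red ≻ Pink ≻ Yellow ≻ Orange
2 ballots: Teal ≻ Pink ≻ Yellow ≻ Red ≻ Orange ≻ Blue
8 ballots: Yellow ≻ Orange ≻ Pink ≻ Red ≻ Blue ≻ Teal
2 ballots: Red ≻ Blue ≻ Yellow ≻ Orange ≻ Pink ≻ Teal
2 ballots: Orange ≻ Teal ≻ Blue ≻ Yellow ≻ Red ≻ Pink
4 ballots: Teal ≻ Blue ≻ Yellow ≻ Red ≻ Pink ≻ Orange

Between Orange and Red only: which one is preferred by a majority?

Red

Orange is ranked above Red on 16 ballots; Red above Orange on 28.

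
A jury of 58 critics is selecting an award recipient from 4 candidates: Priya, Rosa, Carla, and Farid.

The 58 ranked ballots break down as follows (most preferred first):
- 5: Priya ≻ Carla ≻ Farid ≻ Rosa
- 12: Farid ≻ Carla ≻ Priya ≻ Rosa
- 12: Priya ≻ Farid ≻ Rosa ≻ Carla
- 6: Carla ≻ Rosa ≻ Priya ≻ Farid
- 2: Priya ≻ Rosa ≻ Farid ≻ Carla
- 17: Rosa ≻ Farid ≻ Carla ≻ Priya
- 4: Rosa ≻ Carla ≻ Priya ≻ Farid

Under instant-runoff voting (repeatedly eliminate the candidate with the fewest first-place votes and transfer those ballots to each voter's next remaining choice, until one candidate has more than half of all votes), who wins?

Priya

Round 1: Priya 19, Rosa 21, Carla 6, Farid 12. Carla eliminated.
Round 2: Priya 19, Rosa 27, Farid 12. Farid eliminated.
Round 3: Priya 31, Rosa 27. Priya has a majority (≥30).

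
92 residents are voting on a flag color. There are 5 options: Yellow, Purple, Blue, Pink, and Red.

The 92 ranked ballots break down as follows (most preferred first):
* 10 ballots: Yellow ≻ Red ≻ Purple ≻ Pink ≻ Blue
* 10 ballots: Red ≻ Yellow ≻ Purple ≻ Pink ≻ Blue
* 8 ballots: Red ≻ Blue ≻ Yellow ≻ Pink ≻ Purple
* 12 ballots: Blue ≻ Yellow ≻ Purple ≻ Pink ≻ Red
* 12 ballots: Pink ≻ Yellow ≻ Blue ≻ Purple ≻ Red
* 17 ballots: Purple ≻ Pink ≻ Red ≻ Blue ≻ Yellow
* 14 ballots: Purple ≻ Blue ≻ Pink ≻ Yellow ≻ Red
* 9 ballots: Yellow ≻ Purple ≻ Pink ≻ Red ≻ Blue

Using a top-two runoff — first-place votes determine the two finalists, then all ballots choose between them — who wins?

Yellow

Round 1 first-place votes: Yellow 19, Purple 31, Blue 12, Pink 12, Red 18. Purple and Yellow advance.
Runoff: Purple is ranked above Yellow on 31 ballots, Yellow above Purple on 61.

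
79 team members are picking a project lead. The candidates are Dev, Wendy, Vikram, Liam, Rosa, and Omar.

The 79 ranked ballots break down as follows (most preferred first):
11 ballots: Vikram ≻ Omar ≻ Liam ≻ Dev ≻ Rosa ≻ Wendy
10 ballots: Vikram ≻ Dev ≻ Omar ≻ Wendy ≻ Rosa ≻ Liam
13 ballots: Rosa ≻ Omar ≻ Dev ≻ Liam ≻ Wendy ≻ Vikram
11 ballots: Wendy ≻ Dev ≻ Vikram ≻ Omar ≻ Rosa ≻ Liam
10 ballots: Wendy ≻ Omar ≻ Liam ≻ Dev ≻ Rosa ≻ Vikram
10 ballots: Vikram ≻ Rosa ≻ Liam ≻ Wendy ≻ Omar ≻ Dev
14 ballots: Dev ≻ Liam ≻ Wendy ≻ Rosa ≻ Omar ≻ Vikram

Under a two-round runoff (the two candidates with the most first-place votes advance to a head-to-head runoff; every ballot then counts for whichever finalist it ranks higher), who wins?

Wendy

Round 1 first-place votes: Dev 14, Wendy 21, Vikram 31, Liam 0, Rosa 13, Omar 0. Vikram and Wendy advance.
Runoff: Vikram is ranked above Wendy on 31 ballots, Wendy above Vikram on 48.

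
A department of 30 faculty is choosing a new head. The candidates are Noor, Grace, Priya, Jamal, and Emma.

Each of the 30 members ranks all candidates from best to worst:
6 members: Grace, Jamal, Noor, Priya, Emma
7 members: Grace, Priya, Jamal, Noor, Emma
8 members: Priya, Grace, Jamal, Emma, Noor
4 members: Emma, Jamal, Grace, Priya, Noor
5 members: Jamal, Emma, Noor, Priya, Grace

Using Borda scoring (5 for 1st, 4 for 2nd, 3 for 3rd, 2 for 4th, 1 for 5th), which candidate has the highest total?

Grace

Noor: 6×3 + 7×2 + 8×1 + 4×1 + 5×3 = 59
Grace: 6×5 + 7×5 + 8×4 + 4×3 + 5×1 = 114
Priya: 6×2 + 7×4 + 8×5 + 4×2 + 5×2 = 98
Jamal: 6×4 + 7×3 + 8×3 + 4×4 + 5×5 = 110
Emma: 6×1 + 7×1 + 8×2 + 4×5 + 5×4 = 69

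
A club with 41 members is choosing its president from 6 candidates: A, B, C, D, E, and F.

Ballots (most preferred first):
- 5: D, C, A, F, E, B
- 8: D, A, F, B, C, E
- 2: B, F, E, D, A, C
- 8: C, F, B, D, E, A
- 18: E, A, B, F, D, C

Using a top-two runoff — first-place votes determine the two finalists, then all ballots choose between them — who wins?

Round 1 first-place votes: A 0, B 2, C 8, D 13, E 18, F 0. E and D advance.
Runoff: E is ranked above D on 20 ballots, D above E on 21.

D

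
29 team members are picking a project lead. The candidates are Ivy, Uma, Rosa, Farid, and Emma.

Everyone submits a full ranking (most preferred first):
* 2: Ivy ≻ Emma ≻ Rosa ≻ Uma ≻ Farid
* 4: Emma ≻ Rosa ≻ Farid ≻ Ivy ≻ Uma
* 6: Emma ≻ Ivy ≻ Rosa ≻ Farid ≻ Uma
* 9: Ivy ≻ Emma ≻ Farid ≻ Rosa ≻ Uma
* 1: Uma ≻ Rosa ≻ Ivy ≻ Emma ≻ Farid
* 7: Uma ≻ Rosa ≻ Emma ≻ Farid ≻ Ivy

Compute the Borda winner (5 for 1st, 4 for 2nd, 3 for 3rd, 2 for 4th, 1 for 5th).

Emma

Ivy: 2×5 + 4×2 + 6×4 + 9×5 + 1×3 + 7×1 = 97
Uma: 2×2 + 4×1 + 6×1 + 9×1 + 1×5 + 7×5 = 63
Rosa: 2×3 + 4×4 + 6×3 + 9×2 + 1×4 + 7×4 = 90
Farid: 2×1 + 4×3 + 6×2 + 9×3 + 1×1 + 7×2 = 68
Emma: 2×4 + 4×5 + 6×5 + 9×4 + 1×2 + 7×3 = 117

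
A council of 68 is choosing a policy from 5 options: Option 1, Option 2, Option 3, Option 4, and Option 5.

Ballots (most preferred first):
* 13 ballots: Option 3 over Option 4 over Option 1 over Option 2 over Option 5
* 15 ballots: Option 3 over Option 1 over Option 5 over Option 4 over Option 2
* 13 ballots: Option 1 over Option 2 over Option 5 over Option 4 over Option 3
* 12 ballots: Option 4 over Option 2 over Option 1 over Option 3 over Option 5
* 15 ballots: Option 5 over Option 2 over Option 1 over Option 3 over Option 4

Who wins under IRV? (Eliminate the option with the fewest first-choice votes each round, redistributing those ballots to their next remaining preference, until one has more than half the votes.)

Option 1

Round 1: Option 1 13, Option 2 0, Option 3 28, Option 4 12, Option 5 15. Option 2 eliminated.
Round 2: Option 1 13, Option 3 28, Option 4 12, Option 5 15. Option 4 eliminated.
Round 3: Option 1 25, Option 3 28, Option 5 15. Option 5 eliminated.
Round 4: Option 1 40, Option 3 28. Option 1 has a majority (≥35).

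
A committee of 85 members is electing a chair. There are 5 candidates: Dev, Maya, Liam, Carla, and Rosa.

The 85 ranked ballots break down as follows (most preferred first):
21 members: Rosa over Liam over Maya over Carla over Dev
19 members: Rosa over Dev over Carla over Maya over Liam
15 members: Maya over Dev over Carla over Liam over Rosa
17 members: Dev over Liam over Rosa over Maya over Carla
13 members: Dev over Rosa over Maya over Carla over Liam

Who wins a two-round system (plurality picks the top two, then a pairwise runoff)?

Dev

Round 1 first-place votes: Dev 30, Maya 15, Liam 0, Carla 0, Rosa 40. Rosa and Dev advance.
Runoff: Rosa is ranked above Dev on 40 ballots, Dev above Rosa on 45.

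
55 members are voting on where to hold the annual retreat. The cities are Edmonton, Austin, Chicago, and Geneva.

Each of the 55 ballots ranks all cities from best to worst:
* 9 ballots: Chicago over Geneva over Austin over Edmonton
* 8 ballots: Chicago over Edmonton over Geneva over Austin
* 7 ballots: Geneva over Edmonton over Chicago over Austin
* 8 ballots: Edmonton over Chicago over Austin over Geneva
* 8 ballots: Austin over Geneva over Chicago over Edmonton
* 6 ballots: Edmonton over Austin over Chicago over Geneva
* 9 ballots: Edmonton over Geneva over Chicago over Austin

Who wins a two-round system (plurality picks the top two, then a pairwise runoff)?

Round 1 first-place votes: Edmonton 23, Austin 8, Chicago 17, Geneva 7. Edmonton and Chicago advance.
Runoff: Edmonton is ranked above Chicago on 30 ballots, Chicago above Edmonton on 25.

Edmonton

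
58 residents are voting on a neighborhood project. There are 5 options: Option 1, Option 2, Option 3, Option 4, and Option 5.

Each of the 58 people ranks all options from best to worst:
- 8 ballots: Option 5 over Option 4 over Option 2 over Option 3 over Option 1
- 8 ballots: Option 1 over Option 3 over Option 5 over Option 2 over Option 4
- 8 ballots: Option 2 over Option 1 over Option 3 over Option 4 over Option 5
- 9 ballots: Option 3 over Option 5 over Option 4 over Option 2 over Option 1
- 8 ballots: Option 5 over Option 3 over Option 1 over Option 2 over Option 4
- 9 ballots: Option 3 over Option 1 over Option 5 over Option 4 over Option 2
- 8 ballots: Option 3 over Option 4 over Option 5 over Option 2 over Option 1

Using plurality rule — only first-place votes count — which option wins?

First-place votes: Option 1 8, Option 2 8, Option 3 26, Option 4 0, Option 5 16.

Option 3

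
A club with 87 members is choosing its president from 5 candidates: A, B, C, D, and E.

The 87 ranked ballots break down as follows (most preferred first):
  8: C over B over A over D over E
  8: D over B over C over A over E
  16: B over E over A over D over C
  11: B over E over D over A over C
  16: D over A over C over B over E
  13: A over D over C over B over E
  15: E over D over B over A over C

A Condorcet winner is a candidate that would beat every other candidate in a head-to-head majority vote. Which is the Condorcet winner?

D

D vs A: 50–37
D vs B: 52–35
D vs C: 79–8
D vs E: 45–42
D beats every other candidate.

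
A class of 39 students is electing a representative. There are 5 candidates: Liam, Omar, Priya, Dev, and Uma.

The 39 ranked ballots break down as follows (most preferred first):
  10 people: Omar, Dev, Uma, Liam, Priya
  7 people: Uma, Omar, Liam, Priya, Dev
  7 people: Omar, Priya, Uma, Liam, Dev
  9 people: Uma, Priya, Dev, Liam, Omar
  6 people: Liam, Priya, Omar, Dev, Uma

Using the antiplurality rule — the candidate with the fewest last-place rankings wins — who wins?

Last-place votes: Liam 0, Omar 9, Priya 10, Dev 14, Uma 6.

Liam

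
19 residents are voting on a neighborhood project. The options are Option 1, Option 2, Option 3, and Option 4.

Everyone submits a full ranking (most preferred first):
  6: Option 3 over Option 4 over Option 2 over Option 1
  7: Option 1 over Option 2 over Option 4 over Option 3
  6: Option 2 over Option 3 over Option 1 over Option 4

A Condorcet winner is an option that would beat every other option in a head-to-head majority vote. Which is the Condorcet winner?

Option 2

Option 2 vs Option 1: 12–7
Option 2 vs Option 3: 13–6
Option 2 vs Option 4: 13–6
Option 2 beats every other option.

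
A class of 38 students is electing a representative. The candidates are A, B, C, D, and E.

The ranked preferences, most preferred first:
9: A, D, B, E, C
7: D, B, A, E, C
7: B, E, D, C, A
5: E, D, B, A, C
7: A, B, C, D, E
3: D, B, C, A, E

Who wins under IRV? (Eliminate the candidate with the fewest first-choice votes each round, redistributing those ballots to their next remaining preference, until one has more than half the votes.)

D

Round 1: A 16, B 7, C 0, D 10, E 5. C eliminated.
Round 2: A 16, B 7, D 10, E 5. E eliminated.
Round 3: A 16, B 7, D 15. B eliminated.
Round 4: A 16, D 22. D has a majority (≥20).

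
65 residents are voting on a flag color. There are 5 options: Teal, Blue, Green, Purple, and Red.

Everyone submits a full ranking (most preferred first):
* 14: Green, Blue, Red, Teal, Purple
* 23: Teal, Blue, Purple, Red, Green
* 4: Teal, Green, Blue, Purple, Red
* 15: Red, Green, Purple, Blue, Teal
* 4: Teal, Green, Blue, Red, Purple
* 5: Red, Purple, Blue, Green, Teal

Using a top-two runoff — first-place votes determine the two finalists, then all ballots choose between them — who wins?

Red

Round 1 first-place votes: Teal 31, Blue 0, Green 14, Purple 0, Red 20. Teal and Red advance.
Runoff: Teal is ranked above Red on 31 ballots, Red above Teal on 34.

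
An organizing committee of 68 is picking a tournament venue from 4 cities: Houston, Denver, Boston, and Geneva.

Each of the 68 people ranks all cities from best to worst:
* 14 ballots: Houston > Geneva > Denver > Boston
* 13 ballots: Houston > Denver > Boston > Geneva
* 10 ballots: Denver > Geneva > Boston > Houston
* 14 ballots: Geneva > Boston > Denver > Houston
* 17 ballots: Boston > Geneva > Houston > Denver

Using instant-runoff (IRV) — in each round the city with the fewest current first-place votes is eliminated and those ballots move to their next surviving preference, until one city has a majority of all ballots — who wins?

Round 1: Houston 27, Denver 10, Boston 17, Geneva 14. Denver eliminated.
Round 2: Houston 27, Boston 17, Geneva 24. Boston eliminated.
Round 3: Houston 27, Geneva 41. Geneva has a majority (≥35).

Geneva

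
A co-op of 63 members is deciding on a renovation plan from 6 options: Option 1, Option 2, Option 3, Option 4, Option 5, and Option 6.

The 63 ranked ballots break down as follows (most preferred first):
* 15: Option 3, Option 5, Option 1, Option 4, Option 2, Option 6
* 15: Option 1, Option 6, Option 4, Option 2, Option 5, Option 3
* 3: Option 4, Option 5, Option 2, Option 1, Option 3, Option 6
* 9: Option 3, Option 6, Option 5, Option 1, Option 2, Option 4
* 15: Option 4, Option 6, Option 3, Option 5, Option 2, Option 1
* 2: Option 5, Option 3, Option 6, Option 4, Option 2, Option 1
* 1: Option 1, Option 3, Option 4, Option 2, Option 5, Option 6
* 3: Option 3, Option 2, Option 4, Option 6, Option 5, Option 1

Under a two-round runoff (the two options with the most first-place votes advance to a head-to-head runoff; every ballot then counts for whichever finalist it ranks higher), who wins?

Option 4

Round 1 first-place votes: Option 1 16, Option 2 0, Option 3 27, Option 4 18, Option 5 2, Option 6 0. Option 3 and Option 4 advance.
Runoff: Option 3 is ranked above Option 4 on 30 ballots, Option 4 above Option 3 on 33.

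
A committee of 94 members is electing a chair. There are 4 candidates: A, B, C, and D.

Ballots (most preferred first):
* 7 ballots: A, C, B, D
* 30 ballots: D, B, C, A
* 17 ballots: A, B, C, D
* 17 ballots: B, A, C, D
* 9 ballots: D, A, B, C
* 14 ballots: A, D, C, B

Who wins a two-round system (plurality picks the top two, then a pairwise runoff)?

A

Round 1 first-place votes: A 38, B 17, C 0, D 39. D and A advance.
Runoff: D is ranked above A on 39 ballots, A above D on 55.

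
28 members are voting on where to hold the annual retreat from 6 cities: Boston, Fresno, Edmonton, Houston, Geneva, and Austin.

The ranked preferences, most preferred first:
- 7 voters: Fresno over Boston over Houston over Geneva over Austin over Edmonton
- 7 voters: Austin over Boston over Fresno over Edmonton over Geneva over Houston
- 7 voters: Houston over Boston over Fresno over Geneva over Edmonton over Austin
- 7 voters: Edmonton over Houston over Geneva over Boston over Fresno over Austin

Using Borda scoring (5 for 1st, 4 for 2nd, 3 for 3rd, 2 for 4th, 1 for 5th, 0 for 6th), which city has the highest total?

Boston: 7×4 + 7×4 + 7×4 + 7×2 = 98
Fresno: 7×5 + 7×3 + 7×3 + 7×1 = 84
Edmonton: 7×0 + 7×2 + 7×1 + 7×5 = 56
Houston: 7×3 + 7×0 + 7×5 + 7×4 = 84
Geneva: 7×2 + 7×1 + 7×2 + 7×3 = 56
Austin: 7×1 + 7×5 + 7×0 + 7×0 = 42

Boston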